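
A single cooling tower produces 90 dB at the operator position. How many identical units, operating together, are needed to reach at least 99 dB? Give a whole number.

N identical sources give L₁ + 10·log₁₀ N, so require 10·log₁₀ N ≥ 99 − 90 = 9.0 dB.
N ≥ 10^(9.0/10) = 7.943, so N = 8.

8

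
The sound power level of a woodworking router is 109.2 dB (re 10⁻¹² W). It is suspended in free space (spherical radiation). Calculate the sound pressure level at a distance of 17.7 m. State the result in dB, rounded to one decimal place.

73.2 dB

L_p = L_w − 10·log₁₀(4π·r²) with r = 17.7 m.
4π·r² = 3937 m², 10·log₁₀ of that is 35.952 dB.
L_p = 109.2 − 35.952 = 73.25 dB.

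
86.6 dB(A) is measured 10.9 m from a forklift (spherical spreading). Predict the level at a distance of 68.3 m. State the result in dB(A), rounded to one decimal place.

70.7 dB(A)

Spherical spreading from a point source gives a 20·log₁₀(r₂/r₁) drop.
L₂ = 86.6 − 20·log₁₀(68.3/10.9) = 86.6 − 15.940 = 70.66 dB(A).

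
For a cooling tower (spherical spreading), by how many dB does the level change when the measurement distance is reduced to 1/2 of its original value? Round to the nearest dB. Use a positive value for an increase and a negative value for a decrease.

Point-source spreading: ΔL = −20·log₁₀(r₂/r₁).
ΔL = −20·log₁₀(0.5) = +6.02 dB.

+6 dB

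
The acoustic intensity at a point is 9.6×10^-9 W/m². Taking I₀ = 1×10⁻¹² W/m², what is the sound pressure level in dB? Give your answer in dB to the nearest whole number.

40 dB

I/I₀ = 9.6×10^-9/10⁻¹² = 9.6×10^3, and L = 10·log₁₀(I/I₀).
L = 10·(0.9823 + 3) = 39.82 dB.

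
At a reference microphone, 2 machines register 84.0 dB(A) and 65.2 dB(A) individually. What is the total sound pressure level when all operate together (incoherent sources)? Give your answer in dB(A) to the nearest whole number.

84 dB(A)

Incoherent sources combine by intensity addition: L_total = 10·log₁₀(Σ 10^(L_i/10)).
Σ 10^(L/10) = 10^(84.0/10) + 10^(65.2/10) = 2.545e+08.
L_total = 10·log₁₀(2.545e+08) = 84.06 dB(A).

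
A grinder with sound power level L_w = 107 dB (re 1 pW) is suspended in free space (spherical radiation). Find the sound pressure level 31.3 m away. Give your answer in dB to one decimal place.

The power spreads over a sphere of area 4π·r², so L_p = L_w − 10·log₁₀(4π·r²).
4π·r² = 1.231e+04 m², 10·log₁₀ of that is 40.903 dB.
L_p = 107 − 40.903 = 66.10 dB.

66.1 dB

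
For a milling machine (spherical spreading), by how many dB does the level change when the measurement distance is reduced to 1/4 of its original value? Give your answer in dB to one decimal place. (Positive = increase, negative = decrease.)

A point source loses 6 dB per doubling of distance; generally ΔL = −20·log₁₀(r₂/r₁).
ΔL = −20·log₁₀(0.25) = +12.04 dB.

+12.0 dB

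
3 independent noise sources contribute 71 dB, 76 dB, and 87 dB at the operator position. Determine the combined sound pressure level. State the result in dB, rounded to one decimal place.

87.4 dB

For uncorrelated sources the intensities add, so convert each level to linear form, sum, and take 10·log₁₀ of the total.
Σ 10^(L/10) = 10^(71/10) + 10^(76/10) + 10^(87/10) = 5.536e+08.
L_total = 10·log₁₀(5.536e+08) = 87.43 dB.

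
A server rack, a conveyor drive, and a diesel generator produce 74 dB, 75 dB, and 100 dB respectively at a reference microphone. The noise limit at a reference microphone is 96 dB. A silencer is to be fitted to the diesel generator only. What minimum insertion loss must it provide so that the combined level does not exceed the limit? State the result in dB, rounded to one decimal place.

Everything except the diesel generator sums to 10^(74/10) + 10^(75/10) = 5.674e+07 in linear terms, 77.54 dB.
To meet 96 dB overall, the treated diesel generator may contribute at most 10^(96/10) − 5.674e+07 = 3.924e+09, i.e. 95.94 dB.
So the diesel generator must be reduced from 100 to 95.94 dB: IL = 4.06 dB.

4.1 dB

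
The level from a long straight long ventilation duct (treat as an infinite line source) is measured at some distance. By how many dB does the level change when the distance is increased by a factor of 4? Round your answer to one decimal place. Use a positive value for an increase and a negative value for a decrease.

-6.0 dB

Line-source spreading: ΔL = −10·log₁₀(r₂/r₁).
ΔL = −10·log₁₀(4) = -6.02 dB.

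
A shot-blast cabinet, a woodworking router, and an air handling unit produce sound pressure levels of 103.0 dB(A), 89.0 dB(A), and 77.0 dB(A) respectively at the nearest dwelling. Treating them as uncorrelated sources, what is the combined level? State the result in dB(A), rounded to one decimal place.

103.2 dB(A)

For uncorrelated sources the intensities add, so convert each level to linear form, sum, and take 10·log₁₀ of the total.
Σ 10^(L/10) = 10^(103.0/10) + 10^(89.0/10) + 10^(77.0/10) = 2.080e+10.
L_total = 10·log₁₀(2.080e+10) = 103.18 dB(A).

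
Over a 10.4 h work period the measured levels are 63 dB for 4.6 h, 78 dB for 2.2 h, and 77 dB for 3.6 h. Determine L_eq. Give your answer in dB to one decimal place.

75.0 dB

The energy average is taken in the linear domain: L_eq = 10·log₁₀[(Σ tᵢ·10^(Lᵢ/10))/T], T = 10.4 h.
Σ tᵢ·10^(Lᵢ/10) = 4.6·10^(63/10) + 2.2·10^(78/10) + 3.6·10^(77/10) = 3.284e+08.
L_eq = 10·log₁₀(3.284e+08/10.4) = 74.99 dB.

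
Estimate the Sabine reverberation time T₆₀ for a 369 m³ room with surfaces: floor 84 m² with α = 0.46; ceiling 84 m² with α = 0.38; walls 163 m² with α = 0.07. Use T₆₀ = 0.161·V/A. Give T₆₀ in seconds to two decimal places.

0.72 s

Summing Sᵢαᵢ: 84·0.46 + 84·0.38 + 163·0.07 = 81.97 m².
T₆₀ = 0.161 × 369 / 81.97 = 0.725 s.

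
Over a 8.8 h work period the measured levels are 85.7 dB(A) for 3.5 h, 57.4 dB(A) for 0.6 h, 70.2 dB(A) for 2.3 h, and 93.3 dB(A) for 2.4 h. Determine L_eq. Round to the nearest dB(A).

89 dB(A)

Weight each interval's intensity by its duration and average over T = 8.8 h:
Σ tᵢ·10^(Lᵢ/10) = 3.5·10^(85.7/10) + 0.6·10^(57.4/10) + 2.3·10^(70.2/10) + 2.4·10^(93.3/10) = 6.456e+09.
L_eq = 10·log₁₀(6.456e+09/8.8) = 88.65 dB(A).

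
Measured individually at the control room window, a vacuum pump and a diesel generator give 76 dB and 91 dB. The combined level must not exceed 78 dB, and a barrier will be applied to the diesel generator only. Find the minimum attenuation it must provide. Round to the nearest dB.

17 dB

The untreated sources together contribute 10^(76/10) = 3.981e+07, i.e. 76.00 dB.
The limit corresponds to 10^(78/10) = 6.310e+07; subtracting the fixed part leaves 2.329e+07 for the diesel generator, i.e. 73.67 dB.
So the diesel generator must be reduced from 91 to 73.67 dB: IL = 17.33 dB.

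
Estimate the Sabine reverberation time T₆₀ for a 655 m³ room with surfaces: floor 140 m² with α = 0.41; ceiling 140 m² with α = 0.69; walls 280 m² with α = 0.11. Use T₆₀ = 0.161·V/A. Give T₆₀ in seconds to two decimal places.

A = Σ Sᵢαᵢ = 140·0.41 + 140·0.69 + 280·0.11 = 184.80 m².
T₆₀ = 0.161·V/A = 0.161·655/184.80 = 0.571 s.

0.57 s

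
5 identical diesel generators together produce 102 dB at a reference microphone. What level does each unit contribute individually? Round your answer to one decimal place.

Dividing the total intensity by 5 lowers the level by 10·log₁₀ 5 = 6.990 dB: L₁ = 102 − 6.990.

95.0 dB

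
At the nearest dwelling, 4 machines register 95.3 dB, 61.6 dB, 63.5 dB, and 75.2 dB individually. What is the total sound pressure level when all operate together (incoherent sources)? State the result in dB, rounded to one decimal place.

Incoherent sources combine by intensity addition: L_total = 10·log₁₀(Σ 10^(L_i/10)).
Σ 10^(L/10) = 10^(95.3/10) + 10^(61.6/10) + 10^(63.5/10) + 10^(75.2/10) = 3.425e+09.
L_total = 10·log₁₀(3.425e+09) = 95.35 dB.

95.3 dB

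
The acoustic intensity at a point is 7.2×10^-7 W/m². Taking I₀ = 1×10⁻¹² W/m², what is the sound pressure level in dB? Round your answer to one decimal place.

58.6 dB

I/I₀ = 7.2×10^-7/10⁻¹² = 7.2×10^5, and L = 10·log₁₀(I/I₀).
L = 10·(0.8573 + 5) = 58.57 dB.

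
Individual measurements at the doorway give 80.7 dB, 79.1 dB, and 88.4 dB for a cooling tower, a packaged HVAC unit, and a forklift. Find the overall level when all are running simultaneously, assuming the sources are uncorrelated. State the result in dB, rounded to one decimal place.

Incoherent sources combine by intensity addition: L_total = 10·log₁₀(Σ 10^(L_i/10)).
Σ 10^(L/10) = 10^(80.7/10) + 10^(79.1/10) + 10^(88.4/10) = 8.906e+08.
L_total = 10·log₁₀(8.906e+08) = 89.50 dB.

89.5 dB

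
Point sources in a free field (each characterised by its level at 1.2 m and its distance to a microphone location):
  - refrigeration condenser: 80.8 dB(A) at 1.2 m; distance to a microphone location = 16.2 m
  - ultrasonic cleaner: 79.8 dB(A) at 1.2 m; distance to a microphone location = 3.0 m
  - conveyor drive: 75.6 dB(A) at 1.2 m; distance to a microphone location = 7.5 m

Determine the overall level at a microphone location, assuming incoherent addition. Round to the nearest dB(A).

72 dB(A)

Apply inverse-square spreading to bring every level to the receiver, then sum 10^(L/10).
refrigeration condenser: 80.8 − 20·log₁₀(16.2/1.2) = 80.8 − 22.61 = 58.19 dB(A).
ultrasonic cleaner: 79.8 − 20·log₁₀(3.0/1.2) = 79.8 − 7.96 = 71.84 dB(A).
conveyor drive: 75.6 − 20·log₁₀(7.5/1.2) = 75.6 − 15.92 = 59.68 dB(A).
Σ 10^(L/10) = 1.687e+07 → L_total = 10·log₁₀(1.687e+07) = 72.27 dB(A).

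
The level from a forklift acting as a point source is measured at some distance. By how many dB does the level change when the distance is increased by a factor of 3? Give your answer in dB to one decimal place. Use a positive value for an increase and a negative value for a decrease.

-9.5 dB

A point source loses 6 dB per doubling of distance; generally ΔL = −20·log₁₀(r₂/r₁).
ΔL = −20·log₁₀(3) = -9.54 dB.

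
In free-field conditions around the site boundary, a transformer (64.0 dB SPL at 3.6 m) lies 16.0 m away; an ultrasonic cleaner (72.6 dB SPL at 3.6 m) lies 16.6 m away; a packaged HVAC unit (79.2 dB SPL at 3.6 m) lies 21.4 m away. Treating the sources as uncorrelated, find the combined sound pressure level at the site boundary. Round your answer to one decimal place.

Apply inverse-square spreading to bring every level to the receiver, then sum 10^(L/10).
transformer: 64.0 − 20·log₁₀(16.0/3.6) = 64.0 − 12.96 = 51.04 dB SPL.
ultrasonic cleaner: 72.6 − 20·log₁₀(16.6/3.6) = 72.6 − 13.28 = 59.32 dB SPL.
packaged HVAC unit: 79.2 − 20·log₁₀(21.4/3.6) = 79.2 − 15.48 = 63.72 dB SPL.
Σ 10^(L/10) = 3.337e+06 → L_total = 10·log₁₀(3.337e+06) = 65.23 dB SPL.

65.2 dB SPL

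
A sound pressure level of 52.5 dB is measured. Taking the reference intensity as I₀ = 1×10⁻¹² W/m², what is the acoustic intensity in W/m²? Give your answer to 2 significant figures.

I = I₀·10^(L/10) = 10⁻¹² × 10^(52.5/10) = 10^(-6.750).

1.8e-07 W/m²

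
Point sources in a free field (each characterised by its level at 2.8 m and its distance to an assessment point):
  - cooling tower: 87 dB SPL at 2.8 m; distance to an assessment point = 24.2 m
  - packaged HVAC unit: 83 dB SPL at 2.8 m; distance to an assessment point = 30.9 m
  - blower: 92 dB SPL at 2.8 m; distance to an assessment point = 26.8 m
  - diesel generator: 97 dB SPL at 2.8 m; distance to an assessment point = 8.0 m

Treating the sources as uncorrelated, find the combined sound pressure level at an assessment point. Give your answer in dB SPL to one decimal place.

88.1 dB SPL

Propagate each source to the receiver with L = L_ref − 20·log₁₀(r/r_ref), then add intensities.
cooling tower: 87 − 20·log₁₀(24.2/2.8) = 87 − 18.73 = 68.27 dB SPL.
packaged HVAC unit: 83 − 20·log₁₀(30.9/2.8) = 83 − 20.86 = 62.14 dB SPL.
blower: 92 − 20·log₁₀(26.8/2.8) = 92 − 19.62 = 72.38 dB SPL.
diesel generator: 97 − 20·log₁₀(8.0/2.8) = 97 − 9.12 = 87.88 dB SPL.
Σ 10^(L/10) = 6.396e+08 → L_total = 10·log₁₀(6.396e+08) = 88.06 dB SPL.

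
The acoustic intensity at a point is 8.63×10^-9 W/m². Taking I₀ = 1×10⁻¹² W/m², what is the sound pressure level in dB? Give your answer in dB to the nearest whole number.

39 dB

L = 10·log₁₀(I/I₀) = 10·log₁₀(8.63×10^-9/10⁻¹²) = 10·log₁₀(8.63×10^3).
L = 10·(0.9360 + 3) = 39.36 dB.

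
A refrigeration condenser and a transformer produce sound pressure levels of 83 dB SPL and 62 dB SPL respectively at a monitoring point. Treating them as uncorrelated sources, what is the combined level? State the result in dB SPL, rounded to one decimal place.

Incoherent sources combine by intensity addition: L_total = 10·log₁₀(Σ 10^(L_i/10)).
Σ 10^(L/10) = 10^(83/10) + 10^(62/10) = 2.011e+08.
L_total = 10·log₁₀(2.011e+08) = 83.03 dB SPL.

83.0 dB SPL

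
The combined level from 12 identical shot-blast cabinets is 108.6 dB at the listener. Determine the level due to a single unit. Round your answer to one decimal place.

For N identical incoherent sources L_total = L₁ + 10·log₁₀ N, so L₁ = 108.6 − 10·log₁₀(12) = 108.6 − 10.792.

97.8 dB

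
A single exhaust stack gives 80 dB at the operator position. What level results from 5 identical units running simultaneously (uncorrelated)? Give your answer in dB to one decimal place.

With 5 equal, uncorrelated contributions the intensity is 5× that of one unit, giving a rise of 10·log₁₀ 5.
L_total = 80 + 10·log₁₀(5) = 80 + 6.990 = 86.99 dB.

87.0 dB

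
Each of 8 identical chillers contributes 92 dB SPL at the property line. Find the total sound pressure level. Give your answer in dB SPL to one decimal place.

101.0 dB SPL

N identical incoherent sources raise the level by 10·log₁₀ N.
L_total = 92 + 10·log₁₀(8) = 92 + 9.031 = 101.03 dB SPL.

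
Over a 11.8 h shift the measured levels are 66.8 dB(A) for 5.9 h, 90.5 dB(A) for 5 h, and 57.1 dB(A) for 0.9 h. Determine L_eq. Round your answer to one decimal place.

86.8 dB(A)

Weight each interval's intensity by its duration and average over T = 11.8 h:
Σ tᵢ·10^(Lᵢ/10) = 5.9·10^(66.8/10) + 5·10^(90.5/10) + 0.9·10^(57.1/10) = 5.639e+09.
L_eq = 10·log₁₀(5.639e+09/11.8) = 86.79 dB(A).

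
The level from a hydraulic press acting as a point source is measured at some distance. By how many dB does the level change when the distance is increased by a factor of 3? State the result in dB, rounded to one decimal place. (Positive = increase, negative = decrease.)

A point source loses 6 dB per doubling of distance; generally ΔL = −20·log₁₀(r₂/r₁).
ΔL = −20·log₁₀(3) = -9.54 dB.

-9.5 dB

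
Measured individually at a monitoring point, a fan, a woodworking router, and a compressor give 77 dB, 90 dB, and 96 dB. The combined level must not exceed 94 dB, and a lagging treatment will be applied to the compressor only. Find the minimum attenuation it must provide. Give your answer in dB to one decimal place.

4.4 dB

Fixed contribution from the other sources: Σ 10^(L/10) = 10^(77/10) + 10^(90/10) = 1.050e+09 (90.21 dB).
To meet 94 dB overall, the treated compressor may contribute at most 10^(94/10) − 1.050e+09 = 1.462e+09, i.e. 91.65 dB.
So the compressor must be reduced from 96 to 91.65 dB: IL = 4.35 dB.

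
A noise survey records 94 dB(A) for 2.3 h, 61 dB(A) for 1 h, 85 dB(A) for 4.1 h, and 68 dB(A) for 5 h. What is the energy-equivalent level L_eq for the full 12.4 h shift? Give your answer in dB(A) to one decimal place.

L_eq = 10·log₁₀[(1/T)·Σ tᵢ·10^(Lᵢ/10)] with T = 12.4 h.
Σ tᵢ·10^(Lᵢ/10) = 2.3·10^(94/10) + 1·10^(61/10) + 4.1·10^(85/10) + 5·10^(68/10) = 7.107e+09.
L_eq = 10·log₁₀(7.107e+09/12.4) = 87.58 dB(A).

87.6 dB(A)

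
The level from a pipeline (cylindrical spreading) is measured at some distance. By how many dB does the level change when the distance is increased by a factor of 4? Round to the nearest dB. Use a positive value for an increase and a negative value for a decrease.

Line-source spreading: ΔL = −10·log₁₀(r₂/r₁).
ΔL = −10·log₁₀(4) = -6.02 dB.

-6 dB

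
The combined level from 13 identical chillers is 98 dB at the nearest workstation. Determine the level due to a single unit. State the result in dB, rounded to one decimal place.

Dividing the total intensity by 13 lowers the level by 10·log₁₀ 13 = 11.139 dB: L₁ = 98 − 11.139.

86.9 dB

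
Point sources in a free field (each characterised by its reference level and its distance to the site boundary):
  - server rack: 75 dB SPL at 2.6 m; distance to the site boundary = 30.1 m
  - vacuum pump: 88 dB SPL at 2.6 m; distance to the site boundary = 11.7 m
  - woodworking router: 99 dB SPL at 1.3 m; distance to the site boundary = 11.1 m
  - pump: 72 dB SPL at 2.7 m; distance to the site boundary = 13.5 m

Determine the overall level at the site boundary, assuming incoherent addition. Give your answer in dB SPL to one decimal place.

81.5 dB SPL

First find each source's level at the receiver (point-source: −20·log₁₀(r/r_ref)), then combine on an intensity basis.
server rack: 75 − 20·log₁₀(30.1/2.6) = 75 − 21.27 = 53.73 dB SPL.
vacuum pump: 88 − 20·log₁₀(11.7/2.6) = 88 − 13.06 = 74.94 dB SPL.
woodworking router: 99 − 20·log₁₀(11.1/1.3) = 99 − 18.63 = 80.37 dB SPL.
pump: 72 − 20·log₁₀(13.5/2.7) = 72 − 13.98 = 58.02 dB SPL.
Σ 10^(L/10) = 1.410e+08 → L_total = 10·log₁₀(1.410e+08) = 81.49 dB SPL.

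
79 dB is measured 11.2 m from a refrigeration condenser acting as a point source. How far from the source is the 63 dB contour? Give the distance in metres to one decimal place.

The 16.0 dB drop corresponds to a distance ratio of 10^(16.0/20) for a point source.
r₂ = 11.2·10^((79−63)/20) = 11.2·10^(16.0/20) = 70.67 m.

70.7 m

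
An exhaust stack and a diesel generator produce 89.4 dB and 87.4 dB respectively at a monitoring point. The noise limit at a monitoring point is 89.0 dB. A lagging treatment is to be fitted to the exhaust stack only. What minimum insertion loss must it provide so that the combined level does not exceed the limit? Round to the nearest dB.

Everything except the exhaust stack sums to 10^(87.4/10) = 5.495e+08 in linear terms, 87.40 dB.
To meet 89.0 dB overall, the treated exhaust stack may contribute at most 10^(89.0/10) − 5.495e+08 = 2.448e+08, i.e. 83.89 dB.
So the exhaust stack must be reduced from 89.4 to 83.89 dB: IL = 5.51 dB.

6 dB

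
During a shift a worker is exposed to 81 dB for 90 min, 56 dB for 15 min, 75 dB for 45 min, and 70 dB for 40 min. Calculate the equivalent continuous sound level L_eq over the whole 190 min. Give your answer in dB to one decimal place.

L_eq = 10·log₁₀[(1/T)·Σ tᵢ·10^(Lᵢ/10)] with T = 190 min.
Σ tᵢ·10^(Lᵢ/10) = 90·10^(81/10) + 15·10^(56/10) + 45·10^(75/10) + 40·10^(70/10) = 1.316e+10.
L_eq = 10·log₁₀(1.316e+10/190) = 78.40 dB.

78.4 dB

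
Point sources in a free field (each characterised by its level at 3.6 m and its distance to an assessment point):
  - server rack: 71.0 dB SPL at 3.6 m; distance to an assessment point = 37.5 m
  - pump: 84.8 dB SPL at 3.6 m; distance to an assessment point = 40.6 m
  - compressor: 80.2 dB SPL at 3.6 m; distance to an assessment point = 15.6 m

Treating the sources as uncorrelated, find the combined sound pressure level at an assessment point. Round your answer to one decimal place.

69.1 dB SPL

Propagate each source to the receiver with L = L_ref − 20·log₁₀(r/r_ref), then add intensities.
server rack: 71.0 − 20·log₁₀(37.5/3.6) = 71.0 − 20.35 = 50.65 dB SPL.
pump: 84.8 − 20·log₁₀(40.6/3.6) = 84.8 − 21.04 = 63.76 dB SPL.
compressor: 80.2 − 20·log₁₀(15.6/3.6) = 80.2 − 12.74 = 67.46 dB SPL.
Σ 10^(L/10) = 8.067e+06 → L_total = 10·log₁₀(8.067e+06) = 69.07 dB SPL.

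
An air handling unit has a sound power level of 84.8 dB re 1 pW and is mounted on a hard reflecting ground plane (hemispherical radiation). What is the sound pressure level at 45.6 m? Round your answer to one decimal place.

43.6 dB

Free-field hemispherical radiation: L_p = L_w − 10·log₁₀(2π·r²), r = 45.6 m.
2π·r² = 1.307e+04 m², 10·log₁₀ of that is 41.161 dB.
L_p = 84.8 − 41.161 = 43.64 dB.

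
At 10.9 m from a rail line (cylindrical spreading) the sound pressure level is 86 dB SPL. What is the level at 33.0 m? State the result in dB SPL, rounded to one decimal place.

81.2 dB SPL

Cylindrical spreading from a line source gives a 10·log₁₀(r₂/r₁) drop.
L₂ = 86 − 10·log₁₀(33.0/10.9) = 86 − 4.811 = 81.19 dB SPL.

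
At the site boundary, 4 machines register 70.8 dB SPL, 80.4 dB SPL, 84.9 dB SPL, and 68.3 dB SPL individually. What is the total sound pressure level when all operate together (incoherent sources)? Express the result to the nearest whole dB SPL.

For uncorrelated sources the intensities add, so convert each level to linear form, sum, and take 10·log₁₀ of the total.
Σ 10^(L/10) = 10^(70.8/10) + 10^(80.4/10) + 10^(84.9/10) + 10^(68.3/10) = 4.375e+08.
L_total = 10·log₁₀(4.375e+08) = 86.41 dB SPL.

86 dB SPL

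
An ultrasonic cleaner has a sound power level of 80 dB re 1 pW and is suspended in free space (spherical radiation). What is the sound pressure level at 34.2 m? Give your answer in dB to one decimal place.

Free-field spherical radiation: L_p = L_w − 10·log₁₀(4π·r²), r = 34.2 m.
4π·r² = 1.47e+04 m², 10·log₁₀ of that is 41.673 dB.
L_p = 80 − 41.673 = 38.33 dB.

38.3 dB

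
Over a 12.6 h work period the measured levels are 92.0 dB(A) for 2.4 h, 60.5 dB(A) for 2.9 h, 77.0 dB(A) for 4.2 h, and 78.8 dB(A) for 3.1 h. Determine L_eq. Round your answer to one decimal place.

The energy average is taken in the linear domain: L_eq = 10·log₁₀[(Σ tᵢ·10^(Lᵢ/10))/T], T = 12.6 h.
Σ tᵢ·10^(Lᵢ/10) = 2.4·10^(92.0/10) + 2.9·10^(60.5/10) + 4.2·10^(77.0/10) + 3.1·10^(78.8/10) = 4.253e+09.
L_eq = 10·log₁₀(4.253e+09/12.6) = 85.28 dB(A).

85.3 dB(A)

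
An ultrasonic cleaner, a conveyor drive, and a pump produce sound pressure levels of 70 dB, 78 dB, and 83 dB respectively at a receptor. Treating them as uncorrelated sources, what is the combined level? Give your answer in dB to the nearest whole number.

Incoherent sources combine by intensity addition: L_total = 10·log₁₀(Σ 10^(L_i/10)).
Σ 10^(L/10) = 10^(70/10) + 10^(78/10) + 10^(83/10) = 2.726e+08.
L_total = 10·log₁₀(2.726e+08) = 84.36 dB.

84 dB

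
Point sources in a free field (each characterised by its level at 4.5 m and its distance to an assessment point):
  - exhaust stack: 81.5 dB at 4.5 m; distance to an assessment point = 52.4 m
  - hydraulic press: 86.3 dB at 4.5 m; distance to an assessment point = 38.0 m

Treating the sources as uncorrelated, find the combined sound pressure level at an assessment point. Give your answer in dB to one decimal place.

68.5 dB

First find each source's level at the receiver (point-source: −20·log₁₀(r/r_ref)), then combine on an intensity basis.
exhaust stack: 81.5 − 20·log₁₀(52.4/4.5) = 81.5 − 21.32 = 60.18 dB.
hydraulic press: 86.3 − 20·log₁₀(38.0/4.5) = 86.3 − 18.53 = 67.77 dB.
Σ 10^(L/10) = 7.024e+06 → L_total = 10·log₁₀(7.024e+06) = 68.47 dB.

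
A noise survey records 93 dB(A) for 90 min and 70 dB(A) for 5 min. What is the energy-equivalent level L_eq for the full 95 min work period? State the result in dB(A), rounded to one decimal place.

92.8 dB(A)

L_eq = 10·log₁₀[(1/T)·Σ tᵢ·10^(Lᵢ/10)] with T = 95 min.
Σ tᵢ·10^(Lᵢ/10) = 90·10^(93/10) + 5·10^(70/10) = 1.796e+11.
L_eq = 10·log₁₀(1.796e+11/95) = 92.77 dB(A).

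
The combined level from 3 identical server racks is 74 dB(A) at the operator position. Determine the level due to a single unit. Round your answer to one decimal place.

For N identical incoherent sources L_total = L₁ + 10·log₁₀ N, so L₁ = 74 − 10·log₁₀(3) = 74 − 4.771.

69.2 dB(A)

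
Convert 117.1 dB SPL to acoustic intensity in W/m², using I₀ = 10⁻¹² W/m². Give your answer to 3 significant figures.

I = I₀·10^(L/10) = 10⁻¹² × 10^(117.1/10) = 10^(-0.290).

0.513 W/m²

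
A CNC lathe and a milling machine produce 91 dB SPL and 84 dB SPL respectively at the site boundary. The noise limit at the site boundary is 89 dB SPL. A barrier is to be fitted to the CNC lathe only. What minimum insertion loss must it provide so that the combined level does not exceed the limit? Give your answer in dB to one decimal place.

Everything except the CNC lathe sums to 10^(84/10) = 2.512e+08 in linear terms, 84.00 dB SPL.
The limit corresponds to 10^(89/10) = 7.943e+08; subtracting the fixed part leaves 5.431e+08 for the CNC lathe, i.e. 87.35 dB SPL.
So the CNC lathe must be reduced from 91 to 87.35 dB SPL: IL = 3.65 dB.

3.7 dB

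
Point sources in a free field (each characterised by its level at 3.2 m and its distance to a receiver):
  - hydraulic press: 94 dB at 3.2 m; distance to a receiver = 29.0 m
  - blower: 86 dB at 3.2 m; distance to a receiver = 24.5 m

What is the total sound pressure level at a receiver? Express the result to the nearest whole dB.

76 dB

Propagate each source to the receiver with L = L_ref − 20·log₁₀(r/r_ref), then add intensities.
hydraulic press: 94 − 20·log₁₀(29.0/3.2) = 94 − 19.14 = 74.86 dB.
blower: 86 − 20·log₁₀(24.5/3.2) = 86 − 17.68 = 68.32 dB.
Σ 10^(L/10) = 3.738e+07 → L_total = 10·log₁₀(3.738e+07) = 75.73 dB.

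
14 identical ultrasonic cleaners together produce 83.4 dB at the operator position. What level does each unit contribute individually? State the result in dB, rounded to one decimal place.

71.9 dB

For N identical incoherent sources L_total = L₁ + 10·log₁₀ N, so L₁ = 83.4 − 10·log₁₀(14) = 83.4 − 11.461.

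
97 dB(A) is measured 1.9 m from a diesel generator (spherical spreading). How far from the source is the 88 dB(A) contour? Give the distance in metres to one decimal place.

For a point source L₁ − L₂ = 20·log₁₀(r₂/r₁), so r₂ = r₁·10^((L₁−L₂)/20).
r₂ = 1.9·10^((97−88)/20) = 1.9·10^(9.0/20) = 5.35 m.

5.4 m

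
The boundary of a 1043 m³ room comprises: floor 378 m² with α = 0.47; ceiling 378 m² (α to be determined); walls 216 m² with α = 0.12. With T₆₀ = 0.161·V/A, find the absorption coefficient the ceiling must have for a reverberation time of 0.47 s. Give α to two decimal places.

A = 0.161·V/T₆₀ = 0.161·1043/0.47 = 357.28 m² sabins.
Absorption from the other surfaces = 378·0.47 + 216·0.12 = 203.58 m², so the ceiling must supply 153.70 m² over 378 m².
α = 153.70/378 = 0.407.

0.41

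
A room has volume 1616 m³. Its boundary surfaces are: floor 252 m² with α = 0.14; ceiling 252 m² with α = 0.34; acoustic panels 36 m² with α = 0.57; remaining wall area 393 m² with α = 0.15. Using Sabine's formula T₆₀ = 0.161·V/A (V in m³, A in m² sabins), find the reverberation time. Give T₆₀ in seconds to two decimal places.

1.30 s

Summing Sᵢαᵢ: 252·0.14 + 252·0.34 + 36·0.57 + 393·0.15 = 200.43 m².
T₆₀ = 0.161·V/A = 0.161·1616/200.43 = 1.298 s.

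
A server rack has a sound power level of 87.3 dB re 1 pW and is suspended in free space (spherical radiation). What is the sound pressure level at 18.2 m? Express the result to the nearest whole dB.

The power spreads over a sphere of area 4π·r², so L_p = L_w − 10·log₁₀(4π·r²).
4π·r² = 4162 m², 10·log₁₀ of that is 36.194 dB.
L_p = 87.3 − 36.194 = 51.11 dB.

51 dB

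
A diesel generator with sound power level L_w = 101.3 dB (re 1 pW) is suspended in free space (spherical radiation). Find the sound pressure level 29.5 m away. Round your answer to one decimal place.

60.9 dB

L_p = L_w − 10·log₁₀(4π·r²) with r = 29.5 m.
4π·r² = 1.094e+04 m², 10·log₁₀ of that is 40.389 dB.
L_p = 101.3 − 40.389 = 60.91 dB.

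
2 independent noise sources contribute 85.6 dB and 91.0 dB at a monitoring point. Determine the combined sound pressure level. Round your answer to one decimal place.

For uncorrelated sources the intensities add, so convert each level to linear form, sum, and take 10·log₁₀ of the total.
Σ 10^(L/10) = 10^(85.6/10) + 10^(91.0/10) = 1.622e+09.
L_total = 10·log₁₀(1.622e+09) = 92.10 dB.

92.1 dB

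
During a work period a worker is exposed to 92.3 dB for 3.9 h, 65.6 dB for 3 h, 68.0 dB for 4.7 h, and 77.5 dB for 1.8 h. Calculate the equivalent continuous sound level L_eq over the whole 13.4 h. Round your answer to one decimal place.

L_eq = 10·log₁₀[(1/T)·Σ tᵢ·10^(Lᵢ/10)] with T = 13.4 h.
Σ tᵢ·10^(Lᵢ/10) = 3.9·10^(92.3/10) + 3·10^(65.6/10) + 4.7·10^(68.0/10) + 1.8·10^(77.5/10) = 6.765e+09.
L_eq = 10·log₁₀(6.765e+09/13.4) = 87.03 dB.

87.0 dB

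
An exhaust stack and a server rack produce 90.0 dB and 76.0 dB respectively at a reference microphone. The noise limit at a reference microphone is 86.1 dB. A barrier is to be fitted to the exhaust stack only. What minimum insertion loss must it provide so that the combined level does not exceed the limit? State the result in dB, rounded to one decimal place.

4.3 dB

The untreated sources together contribute 10^(76.0/10) = 3.981e+07, i.e. 76.00 dB.
To meet 86.1 dB overall, the treated exhaust stack may contribute at most 10^(86.1/10) − 3.981e+07 = 3.676e+08, i.e. 85.65 dB.
Required insertion loss = 90.0 − 85.65 = 4.35 dB.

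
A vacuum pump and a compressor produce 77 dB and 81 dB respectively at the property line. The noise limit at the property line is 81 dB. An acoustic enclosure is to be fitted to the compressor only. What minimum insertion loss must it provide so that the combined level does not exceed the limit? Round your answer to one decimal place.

2.2 dB

Everything except the compressor sums to 10^(77/10) = 5.012e+07 in linear terms, 77.00 dB.
To meet 81 dB overall, the treated compressor may contribute at most 10^(81/10) − 5.012e+07 = 7.577e+07, i.e. 78.80 dB.
Required insertion loss = 81 − 78.80 = 2.20 dB.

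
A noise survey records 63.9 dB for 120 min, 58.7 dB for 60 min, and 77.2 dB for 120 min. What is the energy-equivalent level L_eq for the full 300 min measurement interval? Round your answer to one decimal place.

The energy average is taken in the linear domain: L_eq = 10·log₁₀[(Σ tᵢ·10^(Lᵢ/10))/T], T = 300 min.
Σ tᵢ·10^(Lᵢ/10) = 120·10^(63.9/10) + 60·10^(58.7/10) + 120·10^(77.2/10) = 6.637e+09.
L_eq = 10·log₁₀(6.637e+09/300) = 73.45 dB.

73.4 dB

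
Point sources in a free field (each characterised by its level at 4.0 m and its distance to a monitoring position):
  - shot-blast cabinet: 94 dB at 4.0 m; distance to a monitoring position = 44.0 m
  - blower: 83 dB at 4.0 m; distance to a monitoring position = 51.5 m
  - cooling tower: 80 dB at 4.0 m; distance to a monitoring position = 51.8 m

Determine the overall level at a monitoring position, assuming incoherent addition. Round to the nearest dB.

74 dB

Apply inverse-square spreading to bring every level to the receiver, then sum 10^(L/10).
shot-blast cabinet: 94 − 20·log₁₀(44.0/4.0) = 94 − 20.83 = 73.17 dB.
blower: 83 − 20·log₁₀(51.5/4.0) = 83 − 22.19 = 60.81 dB.
cooling tower: 80 − 20·log₁₀(51.8/4.0) = 80 − 22.25 = 57.75 dB.
Σ 10^(L/10) = 2.256e+07 → L_total = 10·log₁₀(2.256e+07) = 73.53 dB.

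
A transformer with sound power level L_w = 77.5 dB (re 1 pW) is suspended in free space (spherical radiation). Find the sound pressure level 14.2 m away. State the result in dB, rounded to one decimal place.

The power spreads over a sphere of area 4π·r², so L_p = L_w − 10·log₁₀(4π·r²).
4π·r² = 2534 m², 10·log₁₀ of that is 34.038 dB.
L_p = 77.5 − 34.038 = 43.46 dB.

43.5 dB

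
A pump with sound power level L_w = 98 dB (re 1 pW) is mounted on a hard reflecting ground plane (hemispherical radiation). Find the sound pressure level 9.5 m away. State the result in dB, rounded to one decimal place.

70.5 dB

L_p = L_w − 10·log₁₀(2π·r²) with r = 9.5 m.
2π·r² = 567.1 m², 10·log₁₀ of that is 27.536 dB.
L_p = 98 − 27.536 = 70.46 dB.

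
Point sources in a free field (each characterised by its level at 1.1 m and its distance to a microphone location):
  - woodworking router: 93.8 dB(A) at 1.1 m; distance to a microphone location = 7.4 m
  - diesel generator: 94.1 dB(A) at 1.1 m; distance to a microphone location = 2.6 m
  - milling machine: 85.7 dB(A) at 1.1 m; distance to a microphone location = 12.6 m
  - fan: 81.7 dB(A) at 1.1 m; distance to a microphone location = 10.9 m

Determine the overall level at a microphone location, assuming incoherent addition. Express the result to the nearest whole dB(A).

87 dB(A)

Apply inverse-square spreading to bring every level to the receiver, then sum 10^(L/10).
woodworking router: 93.8 − 20·log₁₀(7.4/1.1) = 93.8 − 16.56 = 77.24 dB(A).
diesel generator: 94.1 − 20·log₁₀(2.6/1.1) = 94.1 − 7.47 = 86.63 dB(A).
milling machine: 85.7 − 20·log₁₀(12.6/1.1) = 85.7 − 21.18 = 64.52 dB(A).
fan: 81.7 − 20·log₁₀(10.9/1.1) = 81.7 − 19.92 = 61.78 dB(A).
Σ 10^(L/10) = 5.174e+08 → L_total = 10·log₁₀(5.174e+08) = 87.14 dB(A).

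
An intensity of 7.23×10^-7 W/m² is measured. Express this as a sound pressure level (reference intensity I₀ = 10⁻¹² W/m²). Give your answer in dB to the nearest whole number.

L = 10·log₁₀(I/I₀) = 10·log₁₀(7.23×10^-7/10⁻¹²) = 10·log₁₀(7.23×10^5).
L = 10·(0.8591 + 5) = 58.59 dB.

59 dB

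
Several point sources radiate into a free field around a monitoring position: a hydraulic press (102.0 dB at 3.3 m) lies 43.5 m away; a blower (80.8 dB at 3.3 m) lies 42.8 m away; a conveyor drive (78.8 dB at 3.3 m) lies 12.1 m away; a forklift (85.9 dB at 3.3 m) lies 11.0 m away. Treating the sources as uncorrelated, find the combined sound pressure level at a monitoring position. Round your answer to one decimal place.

Propagate each source to the receiver with L = L_ref − 20·log₁₀(r/r_ref), then add intensities.
hydraulic press: 102.0 − 20·log₁₀(43.5/3.3) = 102.0 − 22.40 = 79.60 dB.
blower: 80.8 − 20·log₁₀(42.8/3.3) = 80.8 − 22.26 = 58.54 dB.
conveyor drive: 78.8 − 20·log₁₀(12.1/3.3) = 78.8 − 11.29 = 67.51 dB.
forklift: 85.9 − 20·log₁₀(11.0/3.3) = 85.9 − 10.46 = 75.44 dB.
Σ 10^(L/10) = 1.326e+08 → L_total = 10·log₁₀(1.326e+08) = 81.22 dB.

81.2 dB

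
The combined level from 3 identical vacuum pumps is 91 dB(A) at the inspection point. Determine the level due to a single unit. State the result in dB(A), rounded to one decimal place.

3 equal contributions raise the level by 10·log₁₀ 3 = 4.771 dB, so each unit alone gives 91 − 4.771.

86.2 dB(A)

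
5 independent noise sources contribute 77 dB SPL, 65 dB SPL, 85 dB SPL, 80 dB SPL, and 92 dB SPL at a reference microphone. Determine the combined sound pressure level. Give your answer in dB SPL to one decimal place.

For uncorrelated sources the intensities add, so convert each level to linear form, sum, and take 10·log₁₀ of the total.
Σ 10^(L/10) = 10^(77/10) + 10^(65/10) + 10^(85/10) + 10^(80/10) + 10^(92/10) = 2.054e+09.
L_total = 10·log₁₀(2.054e+09) = 93.13 dB SPL.

93.1 dB SPL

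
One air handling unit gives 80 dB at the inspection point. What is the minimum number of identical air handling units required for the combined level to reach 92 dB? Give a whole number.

16

The shortfall is 92 − 80 = 12.0 dB, and N units add 10·log₁₀ N, so need 10·log₁₀ N ≥ 12.0.
N ≥ 10^(12.0/10) = 15.849, so N = 16.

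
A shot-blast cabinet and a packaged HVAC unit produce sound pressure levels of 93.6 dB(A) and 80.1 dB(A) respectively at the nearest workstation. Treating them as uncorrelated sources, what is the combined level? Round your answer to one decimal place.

93.8 dB(A)

Incoherent sources combine by intensity addition: L_total = 10·log₁₀(Σ 10^(L_i/10)).
Σ 10^(L/10) = 10^(93.6/10) + 10^(80.1/10) = 2.393e+09.
L_total = 10·log₁₀(2.393e+09) = 93.79 dB(A).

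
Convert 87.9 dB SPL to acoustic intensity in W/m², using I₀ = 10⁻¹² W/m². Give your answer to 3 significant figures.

L = 10·log₁₀(I/I₀) ⇒ I = I₀·10^(L/10) = 10⁻¹² × 10^8.79.

0.000617 W/m²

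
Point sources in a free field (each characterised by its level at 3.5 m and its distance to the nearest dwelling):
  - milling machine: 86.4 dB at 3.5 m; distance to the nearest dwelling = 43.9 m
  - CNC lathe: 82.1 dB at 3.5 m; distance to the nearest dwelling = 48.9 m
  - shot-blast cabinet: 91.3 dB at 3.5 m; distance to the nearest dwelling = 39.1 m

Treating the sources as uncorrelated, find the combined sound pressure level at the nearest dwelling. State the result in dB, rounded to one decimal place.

Propagate each source to the receiver with L = L_ref − 20·log₁₀(r/r_ref), then add intensities.
milling machine: 86.4 − 20·log₁₀(43.9/3.5) = 86.4 − 21.97 = 64.43 dB.
CNC lathe: 82.1 − 20·log₁₀(48.9/3.5) = 82.1 − 22.90 = 59.20 dB.
shot-blast cabinet: 91.3 − 20·log₁₀(39.1/3.5) = 91.3 − 20.96 = 70.34 dB.
Σ 10^(L/10) = 1.441e+07 → L_total = 10·log₁₀(1.441e+07) = 71.59 dB.

71.6 dB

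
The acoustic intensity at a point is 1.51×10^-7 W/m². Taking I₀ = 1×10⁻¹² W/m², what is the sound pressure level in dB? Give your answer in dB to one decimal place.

I/I₀ = 1.51×10^-7/10⁻¹² = 1.51×10^5, and L = 10·log₁₀(I/I₀).
L = 10·(0.1790 + 5) = 51.79 dB.

51.8 dB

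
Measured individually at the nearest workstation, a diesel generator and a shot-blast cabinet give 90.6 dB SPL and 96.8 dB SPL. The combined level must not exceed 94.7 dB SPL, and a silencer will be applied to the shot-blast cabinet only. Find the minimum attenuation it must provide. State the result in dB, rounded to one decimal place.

4.2 dB

Fixed contribution from the other source: Σ 10^(L/10) = 10^(90.6/10) = 1.148e+09 (90.60 dB SPL).
To meet 94.7 dB SPL overall, the treated shot-blast cabinet may contribute at most 10^(94.7/10) − 1.148e+09 = 1.803e+09, i.e. 92.56 dB SPL.
So the shot-blast cabinet must be reduced from 96.8 to 92.56 dB SPL: IL = 4.24 dB.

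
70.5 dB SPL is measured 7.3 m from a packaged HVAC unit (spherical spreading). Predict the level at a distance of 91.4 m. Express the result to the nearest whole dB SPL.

For a point source, L₂ = L₁ − 20·log₁₀(r₂/r₁).
L₂ = 70.5 − 20·log₁₀(91.4/7.3) = 70.5 − 21.952 = 48.55 dB SPL.

49 dB SPL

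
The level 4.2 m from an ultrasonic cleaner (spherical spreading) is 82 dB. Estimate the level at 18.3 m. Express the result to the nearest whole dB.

69 dB

Point-source attenuation: ΔL = 20·log₁₀(r₂/r₁) = 20·log₁₀(18.3/4.2) = 12.784 dB.
L₂ = 82 − 20·log₁₀(18.3/4.2) = 82 − 12.784 = 69.22 dB.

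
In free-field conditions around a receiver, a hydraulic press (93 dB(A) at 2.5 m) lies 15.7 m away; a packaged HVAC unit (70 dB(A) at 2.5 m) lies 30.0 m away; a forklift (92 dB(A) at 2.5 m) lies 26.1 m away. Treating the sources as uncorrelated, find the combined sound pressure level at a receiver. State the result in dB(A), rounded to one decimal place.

Apply inverse-square spreading to bring every level to the receiver, then sum 10^(L/10).
hydraulic press: 93 − 20·log₁₀(15.7/2.5) = 93 − 15.96 = 77.04 dB(A).
packaged HVAC unit: 70 − 20·log₁₀(30.0/2.5) = 70 − 21.58 = 48.42 dB(A).
forklift: 92 − 20·log₁₀(26.1/2.5) = 92 − 20.37 = 71.63 dB(A).
Σ 10^(L/10) = 6.520e+07 → L_total = 10·log₁₀(6.520e+07) = 78.14 dB(A).

78.1 dB(A)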